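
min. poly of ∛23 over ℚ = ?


∛23 satisfies x³ - 23 = 0, irreducible over ℚ (no rational root; 23 is not a perfect cube)

Minimal polynomial: x³ - 23


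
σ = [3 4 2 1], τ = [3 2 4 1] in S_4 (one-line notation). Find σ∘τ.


σ∘τ: apply τ first, then σ
1 →τ 3 →σ 2
2 →τ 2 →σ 4
3 →τ 4 →σ 1
4 →τ 1 →σ 3

σ∘τ = [2 4 1 3]


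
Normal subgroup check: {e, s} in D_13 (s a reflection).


H = {e, s} in D_13 (s a reflection)
r·s·r⁻¹ = sr⁻² ≠ s for n ≥ 3, so {e, s} is not closed under conjugation

No, not a normal subgroup


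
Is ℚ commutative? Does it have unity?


ℚ is a field: commutative, has unity, every nonzero element is a unit (hence an integral domain)
Commutative: Yes
Integral domain: Yes
Has unity: Yes

ℚ: Commutative=Yes, Unity=Yes


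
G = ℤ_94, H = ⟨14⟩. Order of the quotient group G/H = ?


|⟨14⟩| = n / gcd(14, 94) = 94 / 2 = 47
H is normal (ℤ_94 is abelian).
|G/H| = |G| / |H| = 94 / 47 = 2

|G/H| = 2


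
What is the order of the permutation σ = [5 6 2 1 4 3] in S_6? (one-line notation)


Cycle decomposition: (1 5 4) (2 6 3)
Cycle lengths: 3, 3
Order = lcm(3, 3) = 3

ord(σ) = 3


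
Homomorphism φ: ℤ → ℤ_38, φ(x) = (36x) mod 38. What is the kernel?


Kernel = preimage of identity
ker(φ) = {x ∈ ℤ : 36x ≡ 0 (mod 38)}. gcd(36,38) = 2, so 36x ≡ 0 (mod 38) ⟺ x ≡ 0 (mod 38/2 = 19). Hence ker(φ) = 19ℤ

ker(φ) = 19ℤ


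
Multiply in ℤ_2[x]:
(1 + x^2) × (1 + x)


Expand and collect like terms; reduce coefficients mod 2:
x^0: 1·1 = 1 ≡ 1 (mod 2)
x^1: 1·1 + 0·1 = 1 ≡ 1 (mod 2)
x^2: 0·1 + 1·1 = 1 ≡ 1 (mod 2)
x^3: 1·1 = 1 ≡ 1 (mod 2)
Result: 1 + x + x^2 + x^3

f · g = 1 + x + x^2 + x^3


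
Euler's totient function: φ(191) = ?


Factor n: 191 = 191
φ(n) = n · ∏(1 - 1/p) over distinct primes p | n
φ(191) = 191 · (1 - 1/191) = 190

φ(191) = 190


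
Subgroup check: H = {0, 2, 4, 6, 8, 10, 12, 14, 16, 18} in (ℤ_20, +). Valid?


Subgroup test for H = {0, 2, 4, 6, 8, 10, 12, 14, 16, 18} in (ℤ_20, +):
(1) 0 ∈ H? Yes
(2) Closure: for all a,b ∈ H, (a+b) mod 20 ∈ H? Yes
(3) Inverses: for all a ∈ H, -a mod 20 ∈ H? Yes

Yes, H is a subgroup of ℤ_20


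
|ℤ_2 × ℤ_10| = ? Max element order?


|ℤ_2 × ℤ_10| = 2 × 10 = 20
Max element order = lcm(2,10) = 10
Cyclic? No (gcd=2)

|ℤ_2×ℤ_10| = 20, max element order = 10


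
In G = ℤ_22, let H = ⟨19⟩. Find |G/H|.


|⟨19⟩| = n / gcd(19, 22) = 22 / 1 = 22
H is normal (ℤ_22 is abelian).
|G/H| = |G| / |H| = 22 / 22 = 1

|G/H| = 1


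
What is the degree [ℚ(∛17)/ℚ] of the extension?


∛17 has minimal polynomial x³ - 17 (irreducible over ℚ since 17 is not a perfect cube)

[ℚ(∛17)/ℚ] = 3


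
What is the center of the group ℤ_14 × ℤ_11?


Z(G) = {g ∈ G | gx = xg for all x ∈ G}
Direct product of abelian groups is abelian, so Z(G) = G

Z(ℤ_14 × ℤ_11) = ℤ_14 × ℤ_11


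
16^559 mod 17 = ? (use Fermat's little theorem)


Fermat's little theorem: if p is prime and gcd(a,p)=1, then a^(p-1) ≡ 1 (mod p)
p = 17 is prime, gcd(16,17) = 1
Reduce exponent: 559 mod 16 = 15
So 16^559 ≡ 16^15 (mod 17)
16^15 mod 17 = 16

16^559 ≡ 16 (mod 17)


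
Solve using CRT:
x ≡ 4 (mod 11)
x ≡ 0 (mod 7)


m₁ = 11, m₂ = 7, gcd = 1, so CRT applies. M = m₁·m₂ = 77
Let M₁ = M/m₁ = 7, M₂ = M/m₂ = 11
Find y₁ ≡ M₁⁻¹ (mod m₁): 7⁻¹ ≡ 8 (mod 11)
Find y₂ ≡ M₂⁻¹ (mod m₂): 11⁻¹ ≡ 2 (mod 7)
x = a₁·M₁·y₁ + a₂·M₂·y₂ = 4·7·8 + 0·11·2 = 224
Reduce mod 77: x ≡ 70
Check: 70 mod 11 = 4 ✓, 70 mod 7 = 0 ✓

x ≡ 70 (mod 77)


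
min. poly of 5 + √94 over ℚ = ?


Let α = 5 + √94. Then α - 5 = √94, so (α - 5)² = 94, giving α² - 10α - 69 = 0. Degree 2 and α ∉ ℚ, so this is the minimal polynomial.

Minimal polynomial: x² - 10x - 69


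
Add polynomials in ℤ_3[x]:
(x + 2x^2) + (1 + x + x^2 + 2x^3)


Add coefficients mod 3:
x^0: 0 + 1 = 1 (mod 3)
x^1: 1 + 1 = 2 (mod 3)
x^2: 2 + 1 = 0 (mod 3)
x^3: 0 + 2 = 2 (mod 3)
Result: 1 + 2x + 2x^3

f + g = 1 + 2x + 2x^3


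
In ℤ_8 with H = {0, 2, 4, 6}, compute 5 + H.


5 + H = {5 + h (mod 8) : h ∈ H}
5+0=5, 5+2=7, 5+4=1, 5+6=3
5 + H = {1, 3, 5, 7} = 1 + H

5 + H = {1, 3, 5, 7}


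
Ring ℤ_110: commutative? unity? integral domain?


ℤ_110 is a commutative ring with unity 1; 110 = 2×55 is composite, so 2·55 ≡ 0 gives zero divisors (not an integral domain)
Commutative: Yes
Integral domain: No
Has unity: Yes

ℤ_110: Commutative=Yes, Unity=Yes


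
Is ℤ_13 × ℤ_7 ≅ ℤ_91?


Comparing ℤ_13 × ℤ_7 and ℤ_91:
gcd(13,7) = 1, so ℤ_13 × ℤ_7 ≅ ℤ_91 (CRT)

Yes, ℤ_13 × ℤ_7 ≅ ℤ_91


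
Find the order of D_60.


|D_n| = 2n (n rotations and n reflections)
|D_60| = 2×60 = 120

|D_60| = 120


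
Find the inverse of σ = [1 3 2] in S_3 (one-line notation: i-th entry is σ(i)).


To find σ⁻¹, swap domain and range:
σ(1) = 1 → σ⁻¹(1) = 1
σ(2) = 3 → σ⁻¹(3) = 2
σ(3) = 2 → σ⁻¹(2) = 3

σ⁻¹ = [1 3 2]


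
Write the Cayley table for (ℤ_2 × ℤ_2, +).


Elements: {(0,0), (0,1), (1,0), (1,1)}
Operation: componentwise addition mod (2, 2)
Entry (a, b) = ((a₁+b₁) mod 2, (a₂+b₂) mod 2)

Cayley table:
      | (0,0) | (0,1) | (1,0) | (1,1)
(0,0) | (0,0) | (0,1) | (1,0) | (1,1)
(0,1) | (0,1) | (0,0) | (1,1) | (1,0)
(1,0) | (1,0) | (1,1) | (0,0) | (0,1)
(1,1) | (1,1) | (1,0) | (0,1) | (0,0)


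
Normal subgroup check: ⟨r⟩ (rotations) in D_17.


H = ⟨r⟩ (rotations) in D_17
The rotation subgroup ⟨r⟩ has index 2 in D_17, so it is normal

Yes, normal subgroup


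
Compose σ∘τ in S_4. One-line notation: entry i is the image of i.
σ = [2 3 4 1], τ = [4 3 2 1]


σ∘τ: apply τ first, then σ
1 →τ 4 →σ 1
2 →τ 3 →σ 4
3 →τ 2 →σ 3
4 →τ 1 →σ 2

σ∘τ = [1 4 3 2]


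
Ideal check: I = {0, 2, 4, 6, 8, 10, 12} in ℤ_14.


Check ideal conditions for I = {0, 2, 4, 6, 8, 10, 12} in ℤ_14:
(1) I is an additive subgroup? Yes
(2) For r ∈ ℤ_14 and a ∈ I: r·a ∈ I? Yes

Yes, I is an ideal of ℤ_14


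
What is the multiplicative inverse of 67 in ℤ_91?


Use the extended Euclidean algorithm to write 1 = 67·s + 91·t; then s mod 91 is the inverse.
Euclidean algorithm:
  67 = 0·91 + 67
  91 = 1·67 + 24
  67 = 2·24 + 19
  24 = 1·19 + 5
  19 = 3·5 + 4
  5 = 1·4 + 1
  4 = 4·1 + 0
gcd(67,91) = 1
Back-substitution gives: 67·(-19) + 91·(14) = 1
So 67⁻¹ ≡ -19 ≡ 72 (mod 91)
Check: 67 × 72 = 4824 ≡ 1 (mod 91) ✓

67⁻¹ ≡ 72 (mod 91)


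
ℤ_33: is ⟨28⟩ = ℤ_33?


g generates ℤ_n iff gcd(g, n) = 1
gcd(28, 33) = 1
Since gcd = 1, 28 is a generator.

Yes, 28 generates ℤ_33


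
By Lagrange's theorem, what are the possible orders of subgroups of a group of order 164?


Lagrange's theorem: |H| divides |G|
|G| = 164
Divisors of 164: 1, 2, 4, 41, 82, 164

Possible subgroup orders: {1, 2, 4, 41, 82, 164}


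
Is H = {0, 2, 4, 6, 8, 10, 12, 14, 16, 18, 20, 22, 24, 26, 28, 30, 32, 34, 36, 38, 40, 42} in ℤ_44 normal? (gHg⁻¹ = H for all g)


H = {0, 2, 4, 6, 8, 10, 12, 14, 16, 18, 20, 22, 24, 26, 28, 30, 32, 34, 36, 38, 40, 42} in ℤ_44
ℤ_44 is abelian; every subgroup of an abelian group is normal

Yes, normal subgroup


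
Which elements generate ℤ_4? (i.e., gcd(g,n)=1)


g generates ℤ_n iff gcd(g,n) = 1
Checking each g ∈ {1,...,3}:
gcd(1,4) = 1
gcd(2,4) = 2
gcd(3,4) = 1
Generators: {1, 3}
Number of generators = φ(4) = 2

Generators of ℤ_4 = {1, 3}


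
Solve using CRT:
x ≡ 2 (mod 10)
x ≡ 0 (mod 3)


m₁ = 10, m₂ = 3, gcd = 1, so CRT applies. M = m₁·m₂ = 30
Let M₁ = M/m₁ = 3, M₂ = M/m₂ = 10
Find y₁ ≡ M₁⁻¹ (mod m₁): 3⁻¹ ≡ 7 (mod 10)
Find y₂ ≡ M₂⁻¹ (mod m₂): 10⁻¹ ≡ 1 (mod 3)
x = a₁·M₁·y₁ + a₂·M₂·y₂ = 2·3·7 + 0·10·1 = 42
Reduce mod 30: x ≡ 12
Check: 12 mod 10 = 2 ✓, 12 mod 3 = 0 ✓

x ≡ 12 (mod 30)


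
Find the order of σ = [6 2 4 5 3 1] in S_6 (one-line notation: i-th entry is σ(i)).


Cycle decomposition: (1 6) (3 4 5)
Cycle lengths: 2, 3
Order = lcm(2, 3) = 6

ord(σ) = 6


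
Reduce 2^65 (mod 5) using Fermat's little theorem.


Fermat's little theorem: if p is prime and gcd(a,p)=1, then a^(p-1) ≡ 1 (mod p)
p = 5 is prime, gcd(2,5) = 1
Reduce exponent: 65 mod 4 = 1
So 2^65 ≡ 2^1 (mod 5)
2^1 mod 5 = 2

2^65 ≡ 2 (mod 5)


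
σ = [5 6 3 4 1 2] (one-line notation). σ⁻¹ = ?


To find σ⁻¹, swap domain and range:
σ(1) = 5 → σ⁻¹(5) = 1
σ(2) = 6 → σ⁻¹(6) = 2
σ(3) = 3 → σ⁻¹(3) = 3
σ(4) = 4 → σ⁻¹(4) = 4
σ(5) = 1 → σ⁻¹(1) = 5
σ(6) = 2 → σ⁻¹(2) = 6

σ⁻¹ = [5 6 3 4 1 2]


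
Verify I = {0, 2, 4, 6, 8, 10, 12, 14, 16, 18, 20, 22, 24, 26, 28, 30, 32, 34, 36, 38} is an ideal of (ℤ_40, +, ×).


Check ideal conditions for I = {0, 2, 4, 6, 8, 10, 12, 14, 16, 18, 20, 22, 24, 26, 28, 30, 32, 34, 36, 38} in ℤ_40:
(1) I is an additive subgroup? Yes
(2) For r ∈ ℤ_40 and a ∈ I: r·a ∈ I? Yes

Yes, I is an ideal of ℤ_40


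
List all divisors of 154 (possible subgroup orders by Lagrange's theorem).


Lagrange's theorem: |H| divides |G|
|G| = 154
Divisors of 154: 1, 2, 7, 11, 14, 22, 77, 154

Possible subgroup orders: {1, 2, 7, 11, 14, 22, 77, 154}


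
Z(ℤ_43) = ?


Z(G) = {g ∈ G | gx = xg for all x ∈ G}
ℤ_43 is abelian, so Z(G) = G

Z(ℤ_43) = ℤ_43


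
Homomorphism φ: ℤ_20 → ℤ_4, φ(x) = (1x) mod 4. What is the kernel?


Kernel = preimage of identity
ker(φ) = {x ∈ ℤ_20 : 1x ≡ 0 (mod 4)}. Since 4 | 20, φ is well-defined. The kernel is the cyclic subgroup ⟨4⟩ of ℤ_20 (order 5), i.e. {0, 4, 8, 12, 16}

ker(φ) = {0, 4, 8, 12, 16}


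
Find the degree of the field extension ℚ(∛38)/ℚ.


∛38 has minimal polynomial x³ - 38 (irreducible over ℚ since 38 is not a perfect cube)

[ℚ(∛38)/ℚ] = 3


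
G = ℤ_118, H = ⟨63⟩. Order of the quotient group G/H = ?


|⟨63⟩| = n / gcd(63, 118) = 118 / 1 = 118
H is normal (ℤ_118 is abelian).
|G/H| = |G| / |H| = 118 / 118 = 1

|G/H| = 1


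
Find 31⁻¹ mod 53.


Use the extended Euclidean algorithm to write 1 = 31·s + 53·t; then s mod 53 is the inverse.
Euclidean algorithm:
  31 = 0·53 + 31
  53 = 1·31 + 22
  31 = 1·22 + 9
  22 = 2·9 + 4
  9 = 2·4 + 1
  4 = 4·1 + 0
gcd(31,53) = 1
Back-substitution gives: 31·(12) + 53·(-7) = 1
So 31⁻¹ ≡ 12 ≡ 12 (mod 53)
Check: 31 × 12 = 372 ≡ 1 (mod 53) ✓

31⁻¹ ≡ 12 (mod 53)


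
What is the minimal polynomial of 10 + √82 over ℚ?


Let α = 10 + √82. Then α - 10 = √82, so (α - 10)² = 82, giving α² - 20α + 18 = 0. Degree 2 and α ∉ ℚ, so this is the minimal polynomial.

Minimal polynomial: x² - 20x + 18


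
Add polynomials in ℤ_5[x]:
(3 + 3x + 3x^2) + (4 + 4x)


Add coefficients mod 5:
x^0: 3 + 4 = 2 (mod 5)
x^1: 3 + 4 = 2 (mod 5)
x^2: 3 + 0 = 3 (mod 5)
Result: 2 + 2x + 3x^2

f + g = 2 + 2x + 3x^2


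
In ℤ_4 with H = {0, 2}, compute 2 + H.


2 + H = {2 + h (mod 4) : h ∈ H}
2+0=2, 2+2=0
2 + H = {0, 2} = 0 + H

2 + H = {0, 2}


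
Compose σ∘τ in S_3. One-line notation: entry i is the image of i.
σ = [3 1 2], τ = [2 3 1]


σ∘τ: apply τ first, then σ
1 →τ 2 →σ 1
2 →τ 3 →σ 2
3 →τ 1 →σ 3

σ∘τ = [1 2 3]


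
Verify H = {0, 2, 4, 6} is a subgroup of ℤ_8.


Subgroup test for H = {0, 2, 4, 6} in (ℤ_8, +):
(1) 0 ∈ H? Yes
(2) Closure: for all a,b ∈ H, (a+b) mod 8 ∈ H? Yes
(3) Inverses: for all a ∈ H, -a mod 8 ∈ H? Yes

Yes, H is a subgroup of ℤ_8


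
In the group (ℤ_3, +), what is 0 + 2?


Operation: addition mod 3
0 + 2 = (a + b) mod 3 with a = 0, b = 2

0 + 2 = 2


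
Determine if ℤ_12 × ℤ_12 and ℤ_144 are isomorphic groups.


Comparing ℤ_12 × ℤ_12 and ℤ_144:
gcd(12,12) = 12 ≠ 1. Max element order in ℤ_12×ℤ_12 is lcm(12,12) = 12 < 144, so it has no element of order 144

No, ℤ_12 × ℤ_12 ≇ ℤ_144


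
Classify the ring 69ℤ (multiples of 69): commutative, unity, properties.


69ℤ is a commutative ring under +,× but has no multiplicative identity (1 ∉ 69ℤ); it has no zero divisors, but without unity it is not an integral domain
Commutative: Yes
Integral domain: No
Has unity: No

69ℤ (multiples of 69): Commutative=Yes, Unity=No


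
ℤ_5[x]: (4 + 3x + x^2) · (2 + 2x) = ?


Expand and collect like terms; reduce coefficients mod 5:
x^0: 4·2 = 8 ≡ 3 (mod 5)
x^1: 4·2 + 3·2 = 14 ≡ 4 (mod 5)
x^2: 3·2 + 1·2 = 8 ≡ 3 (mod 5)
x^3: 1·2 = 2 ≡ 2 (mod 5)
Result: 3 + 4x + 3x^2 + 2x^3

f · g = 3 + 4x + 3x^2 + 2x^3


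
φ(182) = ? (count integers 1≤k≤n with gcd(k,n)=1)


Factor n: 182 = 2 × 7 × 13
φ(n) = n · ∏(1 - 1/p) over distinct primes p | n
φ(182) = 182 · (1 - 1/2) · (1 - 1/7) · (1 - 1/13) = 72

φ(182) = 72


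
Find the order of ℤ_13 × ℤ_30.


|A × B| = |A| · |B|
|ℤ_13 × ℤ_30| = 13 × 30 = 390

|ℤ_13 × ℤ_30| = 390


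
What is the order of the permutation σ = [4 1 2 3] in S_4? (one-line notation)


Cycle decomposition: (1 4 3 2)
Cycle lengths: 4
Order = lcm(4) = 4

ord(σ) = 4


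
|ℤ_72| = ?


ℤ_n has n elements.

|ℤ_72| = 72


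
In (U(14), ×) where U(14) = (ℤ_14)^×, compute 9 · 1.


Operation: multiplication mod 14
9 · 1 = (a × b) mod 14 with a = 9, b = 1

9 · 1 = 9


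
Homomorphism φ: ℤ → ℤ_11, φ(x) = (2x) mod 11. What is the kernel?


Kernel = preimage of identity
ker(φ) = {x ∈ ℤ : 2x ≡ 0 (mod 11)}. gcd(2,11) = 1, so 2x ≡ 0 (mod 11) ⟺ x ≡ 0 (mod 11/1 = 11). Hence ker(φ) = 11ℤ

ker(φ) = 11ℤ


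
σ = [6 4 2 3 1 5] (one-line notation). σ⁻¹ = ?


To find σ⁻¹, swap domain and range:
σ(1) = 6 → σ⁻¹(6) = 1
σ(2) = 4 → σ⁻¹(4) = 2
σ(3) = 2 → σ⁻¹(2) = 3
σ(4) = 3 → σ⁻¹(3) = 4
σ(5) = 1 → σ⁻¹(1) = 5
σ(6) = 5 → σ⁻¹(5) = 6

σ⁻¹ = [5 3 4 2 6 1]


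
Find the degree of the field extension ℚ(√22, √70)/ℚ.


[ℚ(√22,√70):ℚ] = [ℚ(√22,√70):ℚ(√22)]·[ℚ(√22):ℚ] = 2·2 = 4

[ℚ(√22, √70)/ℚ] = 4


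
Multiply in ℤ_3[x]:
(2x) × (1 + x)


Expand and collect like terms; reduce coefficients mod 3:
x^0: 0·1 = 0 ≡ 0 (mod 3)
x^1: 0·1 + 2·1 = 2 ≡ 2 (mod 3)
x^2: 2·1 = 2 ≡ 2 (mod 3)
Result: 2x + 2x^2

f · g = 2x + 2x^2


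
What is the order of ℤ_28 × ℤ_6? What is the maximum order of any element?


|ℤ_28 × ℤ_6| = 28 × 6 = 168
Max element order = lcm(28,6) = 84
Cyclic? No (gcd=2)

|ℤ_28×ℤ_6| = 168, max element order = 84


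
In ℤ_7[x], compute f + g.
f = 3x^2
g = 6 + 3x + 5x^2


Add coefficients mod 7:
x^0: 0 + 6 = 6 (mod 7)
x^1: 0 + 3 = 3 (mod 7)
x^2: 3 + 5 = 1 (mod 7)
Result: 6 + 3x + x^2

f + g = 6 + 3x + x^2


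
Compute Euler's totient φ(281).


Factor n: 281 = 281
φ(n) = n · ∏(1 - 1/p) over distinct primes p | n
φ(281) = 281 · (1 - 1/281) = 280

φ(281) = 280


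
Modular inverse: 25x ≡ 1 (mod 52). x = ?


Use the extended Euclidean algorithm to write 1 = 25·s + 52·t; then s mod 52 is the inverse.
Euclidean algorithm:
  25 = 0·52 + 25
  52 = 2·25 + 2
  25 = 12·2 + 1
  2 = 2·1 + 0
gcd(25,52) = 1
Back-substitution gives: 25·(25) + 52·(-12) = 1
So 25⁻¹ ≡ 25 ≡ 25 (mod 52)
Check: 25 × 25 = 625 ≡ 1 (mod 52) ✓

25⁻¹ ≡ 25 (mod 52)


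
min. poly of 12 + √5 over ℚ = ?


Let α = 12 + √5. Then α - 12 = √5, so (α - 12)² = 5, giving α² - 24α + 139 = 0. Degree 2 and α ∉ ℚ, so this is the minimal polynomial.

Minimal polynomial: x² - 24x + 139


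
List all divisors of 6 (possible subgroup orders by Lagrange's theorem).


Lagrange's theorem: |H| divides |G|
|G| = 6
Divisors of 6: 1, 2, 3, 6

Possible subgroup orders: {1, 2, 3, 6}


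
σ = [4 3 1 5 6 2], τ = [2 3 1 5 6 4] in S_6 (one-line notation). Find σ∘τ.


σ∘τ: apply τ first, then σ
1 →τ 2 →σ 3
2 →τ 3 →σ 1
3 →τ 1 →σ 4
4 →τ 5 →σ 6
5 →τ 6 →σ 2
6 →τ 4 →σ 5

σ∘τ = [3 1 4 6 2 5]


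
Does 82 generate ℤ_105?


g generates ℤ_n iff gcd(g, n) = 1
gcd(82, 105) = 1
Since gcd = 1, 82 is a generator.

Yes, 82 generates ℤ_105


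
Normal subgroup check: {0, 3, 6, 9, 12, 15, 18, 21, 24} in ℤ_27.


H = {0, 3, 6, 9, 12, 15, 18, 21, 24} in ℤ_27
ℤ_27 is abelian; every subgroup of an abelian group is normal

Yes, normal subgroup


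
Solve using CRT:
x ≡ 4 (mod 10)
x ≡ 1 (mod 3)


m₁ = 10, m₂ = 3, gcd = 1, so CRT applies. M = m₁·m₂ = 30
Let M₁ = M/m₁ = 3, M₂ = M/m₂ = 10
Find y₁ ≡ M₁⁻¹ (mod m₁): 3⁻¹ ≡ 7 (mod 10)
Find y₂ ≡ M₂⁻¹ (mod m₂): 10⁻¹ ≡ 1 (mod 3)
x = a₁·M₁·y₁ + a₂·M₂·y₂ = 4·3·7 + 1·10·1 = 94
Reduce mod 30: x ≡ 4
Check: 4 mod 10 = 4 ✓, 4 mod 3 = 1 ✓

x ≡ 4 (mod 30)


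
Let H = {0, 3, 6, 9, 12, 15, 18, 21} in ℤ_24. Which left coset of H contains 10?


10 + H = {10 + h (mod 24) : h ∈ H}
10+0=10, 10+3=13, 10+6=16, 10+9=19, 10+12=22, 10+15=1, 10+18=4, 10+21=7
10 + H = {1, 4, 7, 10, 13, 16, 19, 22} = 1 + H

10 + H = {1, 4, 7, 10, 13, 16, 19, 22}


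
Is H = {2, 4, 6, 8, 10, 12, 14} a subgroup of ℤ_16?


Subgroup test for H = {2, 4, 6, 8, 10, 12, 14} in (ℤ_16, +):
(1) 0 ∈ H? No
(2) Closure: for all a,b ∈ H, (a+b) mod 16 ∈ H? No  [counterexample: 2 + 14 = 0 ∉ H]
(3) Inverses: for all a ∈ H, -a mod 16 ∈ H? Yes

No, H is not a subgroup of ℤ_16


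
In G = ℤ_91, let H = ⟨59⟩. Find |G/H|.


|⟨59⟩| = n / gcd(59, 91) = 91 / 1 = 91
H is normal (ℤ_91 is abelian).
|G/H| = |G| / |H| = 91 / 91 = 1

|G/H| = 1


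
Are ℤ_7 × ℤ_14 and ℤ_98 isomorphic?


Comparing ℤ_7 × ℤ_14 and ℤ_98:
gcd(7,14) = 7 ≠ 1. Max element order in ℤ_7×ℤ_14 is lcm(7,14) = 14 < 98, so it has no element of order 98

No, ℤ_7 × ℤ_14 ≇ ℤ_98


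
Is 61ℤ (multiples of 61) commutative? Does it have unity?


61ℤ is a commutative ring under +,× but has no multiplicative identity (1 ∉ 61ℤ); it has no zero divisors, but without unity it is not an integral domain
Commutative: Yes
Integral domain: No
Has unity: No

61ℤ (multiples of 61): Commutative=Yes, Unity=No


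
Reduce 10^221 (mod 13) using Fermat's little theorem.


Fermat's little theorem: if p is prime and gcd(a,p)=1, then a^(p-1) ≡ 1 (mod p)
p = 13 is prime, gcd(10,13) = 1
Reduce exponent: 221 mod 12 = 5
So 10^221 ≡ 10^5 (mod 13)
10^5 mod 13 = 4

10^221 ≡ 4 (mod 13)


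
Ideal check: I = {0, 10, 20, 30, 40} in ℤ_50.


Check ideal conditions for I = {0, 10, 20, 30, 40} in ℤ_50:
(1) I is an additive subgroup? Yes
(2) For r ∈ ℤ_50 and a ∈ I: r·a ∈ I? Yes

Yes, I is an ideal of ℤ_50


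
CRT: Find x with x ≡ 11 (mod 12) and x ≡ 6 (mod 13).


m₁ = 12, m₂ = 13, gcd = 1, so CRT applies. M = m₁·m₂ = 156
Let M₁ = M/m₁ = 13, M₂ = M/m₂ = 12
Find y₁ ≡ M₁⁻¹ (mod m₁): 13⁻¹ ≡ 1 (mod 12)
Find y₂ ≡ M₂⁻¹ (mod m₂): 12⁻¹ ≡ 12 (mod 13)
x = a₁·M₁·y₁ + a₂·M₂·y₂ = 11·13·1 + 6·12·12 = 1007
Reduce mod 156: x ≡ 71
Check: 71 mod 12 = 11 ✓, 71 mod 13 = 6 ✓

x ≡ 71 (mod 156)


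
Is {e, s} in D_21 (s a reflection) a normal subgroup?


H = {e, s} in D_21 (s a reflection)
r·s·r⁻¹ = sr⁻² ≠ s for n ≥ 3, so {e, s} is not closed under conjugation

No, not a normal subgroup


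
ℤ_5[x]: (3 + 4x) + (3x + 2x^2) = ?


Add coefficients mod 5:
x^0: 3 + 0 = 3 (mod 5)
x^1: 4 + 3 = 2 (mod 5)
x^2: 0 + 2 = 2 (mod 5)
Result: 3 + 2x + 2x^2

f + g = 3 + 2x + 2x^2


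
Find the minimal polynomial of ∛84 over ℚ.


∛84 satisfies x³ - 84 = 0, irreducible over ℚ (no rational root; 84 is not a perfect cube)

Minimal polynomial: x³ - 84


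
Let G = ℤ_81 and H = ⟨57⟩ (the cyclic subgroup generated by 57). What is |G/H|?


|⟨57⟩| = n / gcd(57, 81) = 81 / 3 = 27
H is normal (ℤ_81 is abelian).
|G/H| = |G| / |H| = 81 / 27 = 3

|G/H| = 3


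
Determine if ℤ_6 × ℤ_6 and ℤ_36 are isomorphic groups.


Comparing ℤ_6 × ℤ_6 and ℤ_36:
gcd(6,6) = 6 ≠ 1. Max element order in ℤ_6×ℤ_6 is lcm(6,6) = 6 < 36, so it has no element of order 36

No, ℤ_6 × ℤ_6 ≇ ℤ_36


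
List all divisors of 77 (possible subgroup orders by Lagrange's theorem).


Lagrange's theorem: |H| divides |G|
|G| = 77
Divisors of 77: 1, 7, 11, 77

Possible subgroup orders: {1, 7, 11, 77}


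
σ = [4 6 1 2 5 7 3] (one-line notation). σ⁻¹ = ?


To find σ⁻¹, swap domain and range:
σ(1) = 4 → σ⁻¹(4) = 1
σ(2) = 6 → σ⁻¹(6) = 2
σ(3) = 1 → σ⁻¹(1) = 3
σ(4) = 2 → σ⁻¹(2) = 4
σ(5) = 5 → σ⁻¹(5) = 5
σ(6) = 7 → σ⁻¹(7) = 6
σ(7) = 3 → σ⁻¹(3) = 7

σ⁻¹ = [3 4 7 1 5 2 6]


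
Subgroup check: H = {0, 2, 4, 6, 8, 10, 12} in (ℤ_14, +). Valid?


Subgroup test for H = {0, 2, 4, 6, 8, 10, 12} in (ℤ_14, +):
(1) 0 ∈ H? Yes
(2) Closure: for all a,b ∈ H, (a+b) mod 14 ∈ H? Yes
(3) Inverses: for all a ∈ H, -a mod 14 ∈ H? Yes

Yes, H is a subgroup of ℤ_14


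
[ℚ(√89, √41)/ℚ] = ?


[ℚ(√89,√41):ℚ] = [ℚ(√89,√41):ℚ(√89)]·[ℚ(√89):ℚ] = 2·2 = 4

[ℚ(√89, √41)/ℚ] = 4


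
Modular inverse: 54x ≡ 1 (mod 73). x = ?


Use the extended Euclidean algorithm to write 1 = 54·s + 73·t; then s mod 73 is the inverse.
Euclidean algorithm:
  54 = 0·73 + 54
  73 = 1·54 + 19
  54 = 2·19 + 16
  19 = 1·16 + 3
  16 = 5·3 + 1
  3 = 3·1 + 0
gcd(54,73) = 1
Back-substitution gives: 54·(23) + 73·(-17) = 1
So 54⁻¹ ≡ 23 ≡ 23 (mod 73)
Check: 54 × 23 = 1242 ≡ 1 (mod 73) ✓

54⁻¹ ≡ 23 (mod 73)


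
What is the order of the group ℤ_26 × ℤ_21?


|A × B| = |A| · |B|
|ℤ_26 × ℤ_21| = 26 × 21 = 546

|ℤ_26 × ℤ_21| = 546


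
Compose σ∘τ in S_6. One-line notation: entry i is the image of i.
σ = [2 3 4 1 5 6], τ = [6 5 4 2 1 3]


σ∘τ: apply τ first, then σ
1 →τ 6 →σ 6
2 →τ 5 →σ 5
3 →τ 4 →σ 1
4 →τ 2 →σ 3
5 →τ 1 →σ 2
6 →τ 3 →σ 4

σ∘τ = [6 5 1 3 2 4]


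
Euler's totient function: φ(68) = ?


Factor n: 68 = 2^2 × 17
φ(n) = n · ∏(1 - 1/p) over distinct primes p | n
φ(68) = 68 · (1 - 1/2) · (1 - 1/17) = 32

φ(68) = 32


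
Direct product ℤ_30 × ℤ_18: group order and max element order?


|ℤ_30 × ℤ_18| = 30 × 18 = 540
Max element order = lcm(30,18) = 90
Cyclic? No (gcd=6)

|ℤ_30×ℤ_18| = 540, max element order = 90


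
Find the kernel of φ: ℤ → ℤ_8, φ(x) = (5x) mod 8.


Kernel = preimage of identity
ker(φ) = {x ∈ ℤ : 5x ≡ 0 (mod 8)}. gcd(5,8) = 1, so 5x ≡ 0 (mod 8) ⟺ x ≡ 0 (mod 8/1 = 8). Hence ker(φ) = 8ℤ

ker(φ) = 8ℤ


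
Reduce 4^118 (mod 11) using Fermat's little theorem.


Fermat's little theorem: if p is prime and gcd(a,p)=1, then a^(p-1) ≡ 1 (mod p)
p = 11 is prime, gcd(4,11) = 1
Reduce exponent: 118 mod 10 = 8
So 4^118 ≡ 4^8 (mod 11)
4^8 mod 11 = 9

4^118 ≡ 9 (mod 11)


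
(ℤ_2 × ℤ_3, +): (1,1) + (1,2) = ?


Operation: componentwise addition mod (2, 3)
(1,1) + (1,2) = ((a₁+b₁) mod 2, (a₂+b₂) mod 3) with a = (1,1), b = (1,2)

(1,1) + (1,2) = (0,0)


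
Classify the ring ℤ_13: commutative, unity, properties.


ℤ_13 is a commutative ring with unity 1; 13 is prime, so ℤ_13 is a field (hence an integral domain)
Commutative: Yes
Integral domain: Yes
Has unity: Yes

ℤ_13: Commutative=Yes, Unity=Yes


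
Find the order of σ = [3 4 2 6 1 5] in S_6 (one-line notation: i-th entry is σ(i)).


Cycle decomposition: (1 3 2 4 6 5)
Cycle lengths: 6
Order = lcm(6) = 6

ord(σ) = 6


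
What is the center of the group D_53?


Z(G) = {g ∈ G | gx = xg for all x ∈ G}
For odd n, Z(D_n) = {e}: no nontrivial rotation commutes with all reflections

Z(D_53) = {e}


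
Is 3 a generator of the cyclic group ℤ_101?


g generates ℤ_n iff gcd(g, n) = 1
gcd(3, 101) = 1
Since gcd = 1, 3 is a generator.

Yes, 3 generates ℤ_101


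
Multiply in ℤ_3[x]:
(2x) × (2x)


Expand and collect like terms; reduce coefficients mod 3:
x^0: 0·0 = 0 ≡ 0 (mod 3)
x^1: 0·2 + 2·0 = 0 ≡ 0 (mod 3)
x^2: 2·2 = 4 ≡ 1 (mod 3)
Result: x^2

f · g = x^2


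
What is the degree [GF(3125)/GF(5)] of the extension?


GF(3125) = GF(5^5), so the extension degree is 5

[GF(3125)/GF(5)] = 5


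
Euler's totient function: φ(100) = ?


Factor n: 100 = 2^2 × 5^2
φ(n) = n · ∏(1 - 1/p) over distinct primes p | n
φ(100) = 100 · (1 - 1/2) · (1 - 1/5) = 40

φ(100) = 40


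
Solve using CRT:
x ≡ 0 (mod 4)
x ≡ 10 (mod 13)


m₁ = 4, m₂ = 13, gcd = 1, so CRT applies. M = m₁·m₂ = 52
Let M₁ = M/m₁ = 13, M₂ = M/m₂ = 4
Find y₁ ≡ M₁⁻¹ (mod m₁): 13⁻¹ ≡ 1 (mod 4)
Find y₂ ≡ M₂⁻¹ (mod m₂): 4⁻¹ ≡ 10 (mod 13)
x = a₁·M₁·y₁ + a₂·M₂·y₂ = 0·13·1 + 10·4·10 = 400
Reduce mod 52: x ≡ 36
Check: 36 mod 4 = 0 ✓, 36 mod 13 = 10 ✓

x ≡ 36 (mod 52)


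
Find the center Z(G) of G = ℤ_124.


Z(G) = {g ∈ G | gx = xg for all x ∈ G}
ℤ_124 is abelian, so Z(G) = G

Z(ℤ_124) = ℤ_124


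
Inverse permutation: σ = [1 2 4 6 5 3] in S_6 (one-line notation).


To find σ⁻¹, swap domain and range:
σ(1) = 1 → σ⁻¹(1) = 1
σ(2) = 2 → σ⁻¹(2) = 2
σ(3) = 4 → σ⁻¹(4) = 3
σ(4) = 6 → σ⁻¹(6) = 4
σ(5) = 5 → σ⁻¹(5) = 5
σ(6) = 3 → σ⁻¹(3) = 6

σ⁻¹ = [1 2 6 3 5 4]


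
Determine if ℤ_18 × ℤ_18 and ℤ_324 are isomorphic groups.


Comparing ℤ_18 × ℤ_18 and ℤ_324:
gcd(18,18) = 18 ≠ 1. Max element order in ℤ_18×ℤ_18 is lcm(18,18) = 18 < 324, so it has no element of order 324

No, ℤ_18 × ℤ_18 ≇ ℤ_324


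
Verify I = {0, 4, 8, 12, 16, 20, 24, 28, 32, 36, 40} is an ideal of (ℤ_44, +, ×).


Check ideal conditions for I = {0, 4, 8, 12, 16, 20, 24, 28, 32, 36, 40} in ℤ_44:
(1) I is an additive subgroup? Yes
(2) For r ∈ ℤ_44 and a ∈ I: r·a ∈ I? Yes

Yes, I is an ideal of ℤ_44


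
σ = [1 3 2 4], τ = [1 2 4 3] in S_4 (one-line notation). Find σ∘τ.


σ∘τ: apply τ first, then σ
1 →τ 1 →σ 1
2 →τ 2 →σ 3
3 →τ 4 →σ 4
4 →τ 3 →σ 2

σ∘τ = [1 3 4 2]


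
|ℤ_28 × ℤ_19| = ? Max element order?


|ℤ_28 × ℤ_19| = 28 × 19 = 532
Max element order = lcm(28,19) = 532
Cyclic? Yes (gcd=1)

|ℤ_28×ℤ_19| = 532, max element order = 532


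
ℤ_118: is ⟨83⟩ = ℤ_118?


g generates ℤ_n iff gcd(g, n) = 1
gcd(83, 118) = 1
Since gcd = 1, 83 is a generator.

Yes, 83 generates ℤ_118


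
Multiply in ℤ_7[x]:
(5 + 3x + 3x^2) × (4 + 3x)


Expand and collect like terms; reduce coefficients mod 7:
x^0: 5·4 = 20 ≡ 6 (mod 7)
x^1: 5·3 + 3·4 = 27 ≡ 6 (mod 7)
x^2: 3·3 + 3·4 = 21 ≡ 0 (mod 7)
x^3: 3·3 = 9 ≡ 2 (mod 7)
Result: 6 + 6x + 2x^3

f · g = 6 + 6x + 2x^3


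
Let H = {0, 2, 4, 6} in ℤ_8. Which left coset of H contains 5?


5 + H = {5 + h (mod 8) : h ∈ H}
5+0=5, 5+2=7, 5+4=1, 5+6=3
5 + H = {1, 3, 5, 7} = 1 + H

5 + H = {1, 3, 5, 7}


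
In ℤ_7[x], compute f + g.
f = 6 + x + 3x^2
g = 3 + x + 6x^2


Add coefficients mod 7:
x^0: 6 + 3 = 2 (mod 7)
x^1: 1 + 1 = 2 (mod 7)
x^2: 3 + 6 = 2 (mod 7)
Result: 2 + 2x + 2x^2

f + g = 2 + 2x + 2x^2


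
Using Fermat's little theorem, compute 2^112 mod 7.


Fermat's little theorem: if p is prime and gcd(a,p)=1, then a^(p-1) ≡ 1 (mod p)
p = 7 is prime, gcd(2,7) = 1
Reduce exponent: 112 mod 6 = 4
So 2^112 ≡ 2^4 (mod 7)
2^4 mod 7 = 2

2^112 ≡ 2 (mod 7)


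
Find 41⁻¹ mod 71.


Use the extended Euclidean algorithm to write 1 = 41·s + 71·t; then s mod 71 is the inverse.
Euclidean algorithm:
  41 = 0·71 + 41
  71 = 1·41 + 30
  41 = 1·30 + 11
  30 = 2·11 + 8
  11 = 1·8 + 3
  8 = 2·3 + 2
  3 = 1·2 + 1
  2 = 2·1 + 0
gcd(41,71) = 1
Back-substitution gives: 41·(26) + 71·(-15) = 1
So 41⁻¹ ≡ 26 ≡ 26 (mod 71)
Check: 41 × 26 = 1066 ≡ 1 (mod 71) ✓

41⁻¹ ≡ 26 (mod 71)


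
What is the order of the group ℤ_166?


ℤ_n has n elements.

|ℤ_166| = 166


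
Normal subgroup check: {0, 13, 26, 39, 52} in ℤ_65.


H = {0, 13, 26, 39, 52} in ℤ_65
ℤ_65 is abelian; every subgroup of an abelian group is normal

Yes, normal subgroup


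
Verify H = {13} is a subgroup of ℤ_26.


Subgroup test for H = {13} in (ℤ_26, +):
(1) 0 ∈ H? No
(2) Closure: for all a,b ∈ H, (a+b) mod 26 ∈ H? No  [counterexample: 13 + 13 = 0 ∉ H]
(3) Inverses: for all a ∈ H, -a mod 26 ∈ H? Yes

No, H is not a subgroup of ℤ_26


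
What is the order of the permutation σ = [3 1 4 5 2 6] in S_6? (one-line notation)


Cycle decomposition: (1 3 4 5 2)
Cycle lengths: 5
Order = lcm(5) = 5

ord(σ) = 5


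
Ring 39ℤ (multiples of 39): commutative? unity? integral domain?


39ℤ is a commutative ring under +,× but has no multiplicative identity (1 ∉ 39ℤ); it has no zero divisors, but without unity it is not an integral domain
Commutative: Yes
Integral domain: No
Has unity: No

39ℤ (multiples of 39): Commutative=Yes, Unity=No


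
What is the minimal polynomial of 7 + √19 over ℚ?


Let α = 7 + √19. Then α - 7 = √19, so (α - 7)² = 19, giving α² - 14α + 30 = 0. Degree 2 and α ∉ ℚ, so this is the minimal polynomial.

Minimal polynomial: x² - 14x + 30


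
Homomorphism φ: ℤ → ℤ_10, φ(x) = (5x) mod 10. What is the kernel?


Kernel = preimage of identity
ker(φ) = {x ∈ ℤ : 5x ≡ 0 (mod 10)}. gcd(5,10) = 5, so 5x ≡ 0 (mod 10) ⟺ x ≡ 0 (mod 10/5 = 2). Hence ker(φ) = 2ℤ

ker(φ) = 2ℤ


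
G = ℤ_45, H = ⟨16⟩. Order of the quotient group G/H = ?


|⟨16⟩| = n / gcd(16, 45) = 45 / 1 = 45
H is normal (ℤ_45 is abelian).
|G/H| = |G| / |H| = 45 / 45 = 1

|G/H| = 1


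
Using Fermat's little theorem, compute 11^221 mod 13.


Fermat's little theorem: if p is prime and gcd(a,p)=1, then a^(p-1) ≡ 1 (mod p)
p = 13 is prime, gcd(11,13) = 1
Reduce exponent: 221 mod 12 = 5
So 11^221 ≡ 11^5 (mod 13)
11^5 mod 13 = 7

11^221 ≡ 7 (mod 13)


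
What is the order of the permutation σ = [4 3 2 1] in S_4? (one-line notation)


Cycle decomposition: (1 4) (2 3)
Cycle lengths: 2, 2
Order = lcm(2, 2) = 2

ord(σ) = 2


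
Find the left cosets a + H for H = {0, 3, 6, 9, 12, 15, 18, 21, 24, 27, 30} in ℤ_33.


H = {0, 3, 6, 9, 12, 15, 18, 21, 24, 27, 30}, |H| = 11
Number of cosets = |G|/|H| = 33/11 = 3
0 + H = {0, 3, 6, 9, 12, 15, 18, 21, 24, 27, 30}
1 + H = {1, 4, 7, 10, 13, 16, 19, 22, 25, 28, 31}
2 + H = {2, 5, 8, 11, 14, 17, 20, 23, 26, 29, 32}

Cosets: 0+H={0,3,6,9,12,15,18,21,24,27,30}; 1+H={1,4,7,10,13,16,19,22,25,28,31}; 2+H={2,5,8,11,14,17,20,23,26,29,32}


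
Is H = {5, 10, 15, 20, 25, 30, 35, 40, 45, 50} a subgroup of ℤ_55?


Subgroup test for H = {5, 10, 15, 20, 25, 30, 35, 40, 45, 50} in (ℤ_55, +):
(1) 0 ∈ H? No
(2) Closure: for all a,b ∈ H, (a+b) mod 55 ∈ H? No  [counterexample: 5 + 50 = 0 ∉ H]
(3) Inverses: for all a ∈ H, -a mod 55 ∈ H? Yes

No, H is not a subgroup of ℤ_55


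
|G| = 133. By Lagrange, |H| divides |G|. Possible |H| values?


Lagrange's theorem: |H| divides |G|
|G| = 133
Divisors of 133: 1, 7, 19, 133

Possible subgroup orders: {1, 7, 19, 133}


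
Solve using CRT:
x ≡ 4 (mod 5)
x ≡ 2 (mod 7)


m₁ = 5, m₂ = 7, gcd = 1, so CRT applies. M = m₁·m₂ = 35
Let M₁ = M/m₁ = 7, M₂ = M/m₂ = 5
Find y₁ ≡ M₁⁻¹ (mod m₁): 7⁻¹ ≡ 3 (mod 5)
Find y₂ ≡ M₂⁻¹ (mod m₂): 5⁻¹ ≡ 3 (mod 7)
x = a₁·M₁·y₁ + a₂·M₂·y₂ = 4·7·3 + 2·5·3 = 114
Reduce mod 35: x ≡ 9
Check: 9 mod 5 = 4 ✓, 9 mod 7 = 2 ✓

x ≡ 9 (mod 35)


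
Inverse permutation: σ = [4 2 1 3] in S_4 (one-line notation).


To find σ⁻¹, swap domain and range:
σ(1) = 4 → σ⁻¹(4) = 1
σ(2) = 2 → σ⁻¹(2) = 2
σ(3) = 1 → σ⁻¹(1) = 3
σ(4) = 3 → σ⁻¹(3) = 4

σ⁻¹ = [3 2 4 1]


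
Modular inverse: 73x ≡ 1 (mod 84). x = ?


Use the extended Euclidean algorithm to write 1 = 73·s + 84·t; then s mod 84 is the inverse.
Euclidean algorithm:
  73 = 0·84 + 73
  84 = 1·73 + 11
  73 = 6·11 + 7
  11 = 1·7 + 4
  7 = 1·4 + 3
  4 = 1·3 + 1
  3 = 3·1 + 0
gcd(73,84) = 1
Back-substitution gives: 73·(-23) + 84·(20) = 1
So 73⁻¹ ≡ -23 ≡ 61 (mod 84)
Check: 73 × 61 = 4453 ≡ 1 (mod 84) ✓

73⁻¹ ≡ 61 (mod 84)


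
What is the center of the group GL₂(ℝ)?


Z(G) = {g ∈ G | gx = xg for all x ∈ G}
Only scalar multiples of the identity commute with all invertible matrices

Z(GL₂(ℝ)) = {aI : a ∈ ℝ, a ≠ 0}


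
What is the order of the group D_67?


|D_n| = 2n (n rotations and n reflections)
|D_67| = 2×67 = 134

|D_67| = 134


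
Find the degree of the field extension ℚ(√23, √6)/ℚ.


[ℚ(√23,√6):ℚ] = [ℚ(√23,√6):ℚ(√23)]·[ℚ(√23):ℚ] = 2·2 = 4

[ℚ(√23, √6)/ℚ] = 4


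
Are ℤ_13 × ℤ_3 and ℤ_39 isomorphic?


Comparing ℤ_13 × ℤ_3 and ℤ_39:
gcd(13,3) = 1, so ℤ_13 × ℤ_3 ≅ ℤ_39 (CRT)

Yes, ℤ_13 × ℤ_3 ≅ ℤ_39


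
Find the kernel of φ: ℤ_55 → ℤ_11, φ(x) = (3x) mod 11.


Kernel = preimage of identity
ker(φ) = {x ∈ ℤ_55 : 3x ≡ 0 (mod 11)}. Since 11 | 55, φ is well-defined. The kernel is the cyclic subgroup ⟨11⟩ of ℤ_55 (order 5), i.e. {0, 11, 22, 33, 44}

ker(φ) = {0, 11, 22, 33, 44}


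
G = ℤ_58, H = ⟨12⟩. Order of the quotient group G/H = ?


|⟨12⟩| = n / gcd(12, 58) = 58 / 2 = 29
H is normal (ℤ_58 is abelian).
|G/H| = |G| / |H| = 58 / 29 = 2

|G/H| = 2


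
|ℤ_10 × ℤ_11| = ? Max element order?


|ℤ_10 × ℤ_11| = 10 × 11 = 110
Max element order = lcm(10,11) = 110
Cyclic? Yes (gcd=1)

|ℤ_10×ℤ_11| = 110, max element order = 110


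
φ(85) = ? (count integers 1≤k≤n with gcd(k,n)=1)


Factor n: 85 = 5 × 17
φ(n) = n · ∏(1 - 1/p) over distinct primes p | n
φ(85) = 85 · (1 - 1/5) · (1 - 1/17) = 64

φ(85) = 64


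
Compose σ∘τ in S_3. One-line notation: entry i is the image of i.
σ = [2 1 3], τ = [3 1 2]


σ∘τ: apply τ first, then σ
1 →τ 3 →σ 3
2 →τ 1 →σ 2
3 →τ 2 →σ 1

σ∘τ = [3 2 1]


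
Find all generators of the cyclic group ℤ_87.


g generates ℤ_n iff gcd(g,n) = 1
Prime factors of 87: 3, 29
Generators are g ∈ {1,...,86} not divisible by any of these primes.
Generators: {1, 2, 4, 5, 7, 8, 10, 11, 13, 14, 16, 17, 19, 20, 22, 23, 25, 26, 28, 31, 32, 34, 35, 37, 38, 40, 41, 43, 44, 46, 47, 49, 50, 52, 53, 55, 56, 59, 61, 62, 64, 65, 67, 68, 70, 71, 73, 74, 76, 77, 79, 80, 82, 83, 85, 86}
Number of generators = φ(87) = 56

Generators of ℤ_87 = {1, 2, 4, 5, 7, 8, 10, 11, 13, 14, 16, 17, 19, 20, 22, 23, 25, 26, 28, 31, 32, 34, 35, 37, 38, 40, 41, 43, 44, 46, 47, 49, 50, 52, 53, 55, 56, 59, 61, 62, 64, 65, 67, 68, 70, 71, 73, 74, 76, 77, 79, 80, 82, 83, 85, 86}


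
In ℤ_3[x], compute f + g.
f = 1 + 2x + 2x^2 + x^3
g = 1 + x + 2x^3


Add coefficients mod 3:
x^0: 1 + 1 = 2 (mod 3)
x^1: 2 + 1 = 0 (mod 3)
x^2: 2 + 0 = 2 (mod 3)
x^3: 1 + 2 = 0 (mod 3)
Result: 2 + 2x^2

f + g = 2 + 2x^2


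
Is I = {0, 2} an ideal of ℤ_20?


Check ideal conditions for I = {0, 2} in ℤ_20:
(1) I is an additive subgroup? No
(2) For r ∈ ℤ_20 and a ∈ I: r·a ∈ I? No  [counterexample: r=2, a=2, r·a mod 20 = 4 ∉ I]

No, I is not an ideal of ℤ_20


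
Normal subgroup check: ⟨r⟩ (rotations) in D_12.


H = ⟨r⟩ (rotations) in D_12
The rotation subgroup ⟨r⟩ has index 2 in D_12, so it is normal

Yes, normal subgroup


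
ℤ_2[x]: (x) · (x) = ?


Expand and collect like terms; reduce coefficients mod 2:
x^0: 0·0 = 0 ≡ 0 (mod 2)
x^1: 0·1 + 1·0 = 0 ≡ 0 (mod 2)
x^2: 1·1 = 1 ≡ 1 (mod 2)
Result: x^2

f · g = x^2


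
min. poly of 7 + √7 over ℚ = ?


Let α = 7 + √7. Then α - 7 = √7, so (α - 7)² = 7, giving α² - 14α + 42 = 0. Degree 2 and α ∉ ℚ, so this is the minimal polynomial.

Minimal polynomial: x² - 14x + 42


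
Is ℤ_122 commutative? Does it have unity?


ℤ_122 is a commutative ring with unity 1; 122 = 2×61 is composite, so 2·61 ≡ 0 gives zero divisors (not an integral domain)
Commutative: Yes
Integral domain: No
Has unity: Yes

ℤ_122: Commutative=Yes, Unity=Yes


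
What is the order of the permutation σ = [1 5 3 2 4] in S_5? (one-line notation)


Cycle decomposition: (2 5 4)
Cycle lengths: 3
Order = lcm(3) = 3

ord(σ) = 3


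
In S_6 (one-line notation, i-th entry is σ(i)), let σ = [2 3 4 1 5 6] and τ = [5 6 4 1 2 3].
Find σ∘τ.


σ∘τ: apply τ first, then σ
1 →τ 5 →σ 5
2 →τ 6 →σ 6
3 →τ 4 →σ 1
4 →τ 1 →σ 2
5 →τ 2 →σ 3
6 →τ 3 →σ 4

σ∘τ = [5 6 1 2 3 4]


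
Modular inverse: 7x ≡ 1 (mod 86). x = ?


Use the extended Euclidean algorithm to write 1 = 7·s + 86·t; then s mod 86 is the inverse.
Euclidean algorithm:
  7 = 0·86 + 7
  86 = 12·7 + 2
  7 = 3·2 + 1
  2 = 2·1 + 0
gcd(7,86) = 1
Back-substitution gives: 7·(37) + 86·(-3) = 1
So 7⁻¹ ≡ 37 ≡ 37 (mod 86)
Check: 7 × 37 = 259 ≡ 1 (mod 86) ✓

7⁻¹ ≡ 37 (mod 86)


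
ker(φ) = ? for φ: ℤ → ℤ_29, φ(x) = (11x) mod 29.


Kernel = preimage of identity
ker(φ) = {x ∈ ℤ : 11x ≡ 0 (mod 29)}. gcd(11,29) = 1, so 11x ≡ 0 (mod 29) ⟺ x ≡ 0 (mod 29/1 = 29). Hence ker(φ) = 29ℤ

ker(φ) = 29ℤ


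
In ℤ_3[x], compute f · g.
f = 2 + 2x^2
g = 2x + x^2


Expand and collect like terms; reduce coefficients mod 3:
x^0: 2·0 = 0 ≡ 0 (mod 3)
x^1: 2·2 + 0·0 = 4 ≡ 1 (mod 3)
x^2: 2·1 + 0·2 + 2·0 = 2 ≡ 2 (mod 3)
x^3: 0·1 + 2·2 = 4 ≡ 1 (mod 3)
x^4: 2·1 = 2 ≡ 2 (mod 3)
Result: x + 2x^2 + x^3 + 2x^4

f · g = x + 2x^2 + x^3 + 2x^4


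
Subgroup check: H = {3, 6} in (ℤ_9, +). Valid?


Subgroup test for H = {3, 6} in (ℤ_9, +):
(1) 0 ∈ H? No
(2) Closure: for all a,b ∈ H, (a+b) mod 9 ∈ H? No  [counterexample: 3 + 6 = 0 ∉ H]
(3) Inverses: for all a ∈ H, -a mod 9 ∈ H? Yes

No, H is not a subgroup of ℤ_9


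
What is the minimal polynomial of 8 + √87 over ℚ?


Let α = 8 + √87. Then α - 8 = √87, so (α - 8)² = 87, giving α² - 16α - 23 = 0. Degree 2 and α ∉ ℚ, so this is the minimal polynomial.

Minimal polynomial: x² - 16x - 23


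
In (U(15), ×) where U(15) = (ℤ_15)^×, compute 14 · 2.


Operation: multiplication mod 15
14 · 2 = (a × b) mod 15 with a = 14, b = 2

14 · 2 = 13


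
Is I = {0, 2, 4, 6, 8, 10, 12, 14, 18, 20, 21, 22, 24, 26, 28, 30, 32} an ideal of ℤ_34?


Check ideal conditions for I = {0, 2, 4, 6, 8, 10, 12, 14, 18, 20, 21, 22, 24, 26, 28, 30, 32} in ℤ_34:
(1) I is an additive subgroup? No
(2) For r ∈ ℤ_34 and a ∈ I: r·a ∈ I? No  [counterexample: r=2, a=8, r·a mod 34 = 16 ∉ I]

No, I is not an ideal of ℤ_34


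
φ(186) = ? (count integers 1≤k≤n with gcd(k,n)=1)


Factor n: 186 = 2 × 3 × 31
φ(n) = n · ∏(1 - 1/p) over distinct primes p | n
φ(186) = 186 · (1 - 1/2) · (1 - 1/3) · (1 - 1/31) = 60

φ(186) = 60


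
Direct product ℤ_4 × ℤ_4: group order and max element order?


|ℤ_4 × ℤ_4| = 4 × 4 = 16
Max element order = lcm(4,4) = 4
Cyclic? No (gcd=4)

|ℤ_4×ℤ_4| = 16, max element order = 4


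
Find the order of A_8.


|A_n| = n!/2 (even permutations)
|A_8| = 8!/2 = 40320/2 = 20160

|A_8| = 20160


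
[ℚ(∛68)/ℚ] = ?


∛68 has minimal polynomial x³ - 68 (irreducible over ℚ since 68 is not a perfect cube)

[ℚ(∛68)/ℚ] = 3
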